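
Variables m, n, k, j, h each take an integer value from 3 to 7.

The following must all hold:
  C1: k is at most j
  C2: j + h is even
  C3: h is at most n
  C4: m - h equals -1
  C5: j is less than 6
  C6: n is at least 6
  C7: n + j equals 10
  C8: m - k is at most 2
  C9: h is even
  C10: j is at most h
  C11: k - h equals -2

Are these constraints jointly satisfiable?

Satisfiable

The assignment m = 5, n = 6, k = 4, j = 4, h = 6 works:
  constraint 4 holds since m - h = -1.
  constraint 7 holds since n + j = 10.
The rest check out directly.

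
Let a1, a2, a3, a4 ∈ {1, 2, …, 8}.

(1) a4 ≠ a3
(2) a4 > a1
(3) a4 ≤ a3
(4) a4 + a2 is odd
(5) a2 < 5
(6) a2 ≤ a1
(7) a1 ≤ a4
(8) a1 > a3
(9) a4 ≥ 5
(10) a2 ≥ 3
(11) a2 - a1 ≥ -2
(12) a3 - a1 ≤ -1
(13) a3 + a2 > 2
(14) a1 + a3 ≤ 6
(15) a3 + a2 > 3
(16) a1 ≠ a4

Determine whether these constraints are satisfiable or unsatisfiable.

From constraints 6 and 10: a1 ≥ a2 ≥ 3. From constraints 3 and 9: a3 ≥ a4 ≥ 5. Hence a1 + a3 ≥ 8. But constraint 14 requires a1 + a3 ≤ 6, and 6 < 8. Contradiction.

Unsatisfiable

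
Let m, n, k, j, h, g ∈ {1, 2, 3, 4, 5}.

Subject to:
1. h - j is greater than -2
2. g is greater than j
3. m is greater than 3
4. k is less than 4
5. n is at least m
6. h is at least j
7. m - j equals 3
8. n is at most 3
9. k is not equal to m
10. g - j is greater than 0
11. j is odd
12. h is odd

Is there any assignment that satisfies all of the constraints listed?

Unsatisfiable

From constraint 3: m ≥ 4. From constraints 5 and 8: m ≤ n and n ≤ 3, so m ≤ 3. But 3 < 4, so no value of m works.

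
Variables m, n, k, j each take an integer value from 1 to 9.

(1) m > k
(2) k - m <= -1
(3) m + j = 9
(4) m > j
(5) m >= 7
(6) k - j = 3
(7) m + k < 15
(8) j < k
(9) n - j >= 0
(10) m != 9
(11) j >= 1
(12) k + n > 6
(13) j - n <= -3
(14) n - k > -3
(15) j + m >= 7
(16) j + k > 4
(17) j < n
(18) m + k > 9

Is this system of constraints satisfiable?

Setting (m, n, k, j) = (8, 4, 4, 1) satisfies everything: constraint 2: k - m = -4; constraint 3: m + j = 9; constraint 6: k - j = 3, and the others follow.

Satisfiable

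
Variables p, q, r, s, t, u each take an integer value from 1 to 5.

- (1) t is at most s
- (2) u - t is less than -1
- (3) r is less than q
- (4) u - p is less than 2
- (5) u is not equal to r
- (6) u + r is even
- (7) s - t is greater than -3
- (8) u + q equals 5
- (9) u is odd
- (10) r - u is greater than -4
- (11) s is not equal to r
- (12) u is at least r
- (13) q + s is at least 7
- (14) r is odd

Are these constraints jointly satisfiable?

Try p = 2, q = 2, r = 1, s = 5, t = 5, u = 3.
Check constraint 2: u - t = -2; constraint 4: u - p = 1. The remaining constraints are straightforward to verify.

Satisfiable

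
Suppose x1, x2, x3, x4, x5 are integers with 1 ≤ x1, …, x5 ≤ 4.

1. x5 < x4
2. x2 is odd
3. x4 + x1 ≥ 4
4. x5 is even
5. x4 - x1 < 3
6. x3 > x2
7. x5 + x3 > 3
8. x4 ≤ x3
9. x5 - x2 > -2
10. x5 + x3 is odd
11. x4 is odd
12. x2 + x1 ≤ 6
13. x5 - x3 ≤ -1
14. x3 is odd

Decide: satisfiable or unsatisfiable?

Satisfiable

Try x1 = 3, x2 = 1, x3 = 3, x4 = 3, x5 = 2.
Check constraint 3: x4 + x1 = 6; constraint 5: x4 - x1 = 0. The remaining constraints are straightforward to verify.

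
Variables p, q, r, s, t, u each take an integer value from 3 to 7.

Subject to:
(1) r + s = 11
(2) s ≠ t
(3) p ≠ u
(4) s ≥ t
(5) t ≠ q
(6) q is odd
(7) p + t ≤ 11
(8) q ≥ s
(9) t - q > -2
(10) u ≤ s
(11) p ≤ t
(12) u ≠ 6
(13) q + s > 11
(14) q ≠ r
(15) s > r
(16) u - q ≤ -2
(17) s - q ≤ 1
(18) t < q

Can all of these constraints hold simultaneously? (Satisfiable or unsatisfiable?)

The assignment p = 5, q = 7, r = 4, s = 7, t = 6, u = 4 works:
  constraint 1 holds since r + s = 11.
  constraint 7 holds since p + t = 11.
The rest check out directly.

Satisfiable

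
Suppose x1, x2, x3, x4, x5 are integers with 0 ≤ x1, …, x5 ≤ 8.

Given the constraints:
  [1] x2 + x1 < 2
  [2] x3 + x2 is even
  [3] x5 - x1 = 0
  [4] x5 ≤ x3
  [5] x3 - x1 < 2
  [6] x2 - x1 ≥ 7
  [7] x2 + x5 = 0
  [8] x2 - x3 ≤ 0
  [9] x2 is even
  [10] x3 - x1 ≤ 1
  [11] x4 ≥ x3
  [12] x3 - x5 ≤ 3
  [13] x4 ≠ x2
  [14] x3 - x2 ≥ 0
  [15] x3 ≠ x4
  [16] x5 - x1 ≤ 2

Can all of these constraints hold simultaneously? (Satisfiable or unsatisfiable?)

Constraints 6, 8, 12, and 16 give x2 − x1 ≥ 7, x1 − x5 ≥ -2, x5 − x3 ≥ -3, x3 − x2 ≥ 0.
Adding all 4 inequalities: the left sides telescope to 0, and the right sides sum to 7 + (-2) + (-3) + 0 = 2. So 0 ≥ 2, which is false.

Unsatisfiable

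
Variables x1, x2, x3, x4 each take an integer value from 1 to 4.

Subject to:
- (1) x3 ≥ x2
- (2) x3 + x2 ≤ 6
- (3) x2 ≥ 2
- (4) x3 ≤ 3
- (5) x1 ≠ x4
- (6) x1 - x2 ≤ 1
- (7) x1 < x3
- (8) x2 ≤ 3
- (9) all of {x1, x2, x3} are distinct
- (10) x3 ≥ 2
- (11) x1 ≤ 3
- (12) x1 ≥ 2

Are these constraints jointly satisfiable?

Unsatisfiable

Constraints 3, 4, 8, 10, 11, and 12 confine each of x1, x2, x3 to the 2 values {2, 3}.
Constraint 9 requires all 3 of them to be distinct, but only 2 values are available — impossible by the pigeonhole principle.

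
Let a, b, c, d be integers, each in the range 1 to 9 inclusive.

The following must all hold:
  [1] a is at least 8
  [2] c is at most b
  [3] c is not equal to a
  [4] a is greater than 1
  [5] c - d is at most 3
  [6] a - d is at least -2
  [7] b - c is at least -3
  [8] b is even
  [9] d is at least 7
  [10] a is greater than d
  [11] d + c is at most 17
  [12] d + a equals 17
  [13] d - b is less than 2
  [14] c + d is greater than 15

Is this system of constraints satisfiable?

Satisfiable

Take a = 9, b = 8, c = 8, d = 8. Then constraint 5: c - d = 0; constraint 6: a - d = 1; constraint 7: b - c = 0, and every other listed constraint is also met.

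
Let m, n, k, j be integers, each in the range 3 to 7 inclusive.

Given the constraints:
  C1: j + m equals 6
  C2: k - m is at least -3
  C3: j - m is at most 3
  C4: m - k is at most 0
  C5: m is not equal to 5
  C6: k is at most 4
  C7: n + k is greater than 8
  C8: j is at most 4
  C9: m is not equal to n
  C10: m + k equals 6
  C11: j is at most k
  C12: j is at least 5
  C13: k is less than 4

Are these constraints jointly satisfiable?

From constraints 11 and 12: k ≥ j and j ≥ 5, so k ≥ 5. From constraint 13: k ≤ 3. But 3 < 5, so no value of k works.

Unsatisfiable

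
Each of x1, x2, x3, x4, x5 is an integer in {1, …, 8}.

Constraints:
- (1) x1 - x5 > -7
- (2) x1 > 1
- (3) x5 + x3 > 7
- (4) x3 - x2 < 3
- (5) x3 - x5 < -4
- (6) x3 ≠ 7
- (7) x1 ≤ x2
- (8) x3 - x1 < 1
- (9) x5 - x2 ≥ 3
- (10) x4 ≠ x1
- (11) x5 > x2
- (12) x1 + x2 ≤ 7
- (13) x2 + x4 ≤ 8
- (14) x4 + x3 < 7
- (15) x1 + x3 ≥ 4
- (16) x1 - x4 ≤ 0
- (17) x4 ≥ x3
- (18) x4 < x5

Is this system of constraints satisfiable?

Satisfiable

Take x1 = 2, x2 = 2, x3 = 2, x4 = 4, x5 = 7. Then constraint 1: x1 - x5 = -5; constraint 3: x5 + x3 = 9; constraint 4: x3 - x2 = 0, and every other listed constraint is also met.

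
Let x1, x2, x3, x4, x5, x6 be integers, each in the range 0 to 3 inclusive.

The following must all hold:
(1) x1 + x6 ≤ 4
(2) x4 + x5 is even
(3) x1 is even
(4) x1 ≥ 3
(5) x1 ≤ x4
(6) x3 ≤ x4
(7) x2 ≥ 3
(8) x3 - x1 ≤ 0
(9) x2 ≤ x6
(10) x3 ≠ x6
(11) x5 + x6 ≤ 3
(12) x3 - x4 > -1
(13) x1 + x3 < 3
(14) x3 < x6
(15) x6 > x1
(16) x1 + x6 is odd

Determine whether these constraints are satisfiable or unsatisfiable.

Unsatisfiable

From constraint 4: x1 ≥ 3. From constraints 7 and 9: x6 ≥ x2 ≥ 3. Hence x1 + x6 ≥ 6. But constraint 1 requires x1 + x6 ≤ 4, and 4 < 6. Contradiction.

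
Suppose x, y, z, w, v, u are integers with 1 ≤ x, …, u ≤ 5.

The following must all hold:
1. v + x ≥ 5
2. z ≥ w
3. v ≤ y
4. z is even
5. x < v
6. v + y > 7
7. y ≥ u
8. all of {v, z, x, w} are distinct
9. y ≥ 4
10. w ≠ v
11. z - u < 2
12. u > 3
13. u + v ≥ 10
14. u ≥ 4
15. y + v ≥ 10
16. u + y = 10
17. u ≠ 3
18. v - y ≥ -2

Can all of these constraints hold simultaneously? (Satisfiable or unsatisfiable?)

Try x = 3, y = 5, z = 4, w = 2, v = 5, u = 5.
Check constraint 1: v + x = 8; constraint 6: v + y = 10. The remaining constraints are straightforward to verify.

Satisfiable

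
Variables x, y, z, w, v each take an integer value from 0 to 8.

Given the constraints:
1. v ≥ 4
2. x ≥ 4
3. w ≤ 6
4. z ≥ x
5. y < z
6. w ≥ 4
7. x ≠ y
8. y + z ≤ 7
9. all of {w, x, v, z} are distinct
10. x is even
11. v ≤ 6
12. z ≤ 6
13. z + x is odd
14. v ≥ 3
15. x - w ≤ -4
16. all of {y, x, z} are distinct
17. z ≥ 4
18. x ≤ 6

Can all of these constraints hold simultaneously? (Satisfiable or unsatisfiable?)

Unsatisfiable

Constraints 1, 2, 3, 6, 11, 12, 17, and 18 confine each of w, x, v, z to the 3 values {4, …, 6}.
Constraint 9 requires all 4 of them to be distinct, but only 3 values are available — impossible by the pigeonhole principle.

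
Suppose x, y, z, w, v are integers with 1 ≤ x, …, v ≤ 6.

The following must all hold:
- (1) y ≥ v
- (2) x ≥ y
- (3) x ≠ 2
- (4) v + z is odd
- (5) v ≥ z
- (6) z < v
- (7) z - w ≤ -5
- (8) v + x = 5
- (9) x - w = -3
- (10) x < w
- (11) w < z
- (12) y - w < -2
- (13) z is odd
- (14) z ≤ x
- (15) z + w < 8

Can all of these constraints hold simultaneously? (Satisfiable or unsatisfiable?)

Constraints 1, 2, 6, 10, and 11 give z < v, v ≤ y, y ≤ x, x < w, w < z. Chaining: z < v ≤ y ≤ x < w < z, which forces z < z — impossible.

Unsatisfiable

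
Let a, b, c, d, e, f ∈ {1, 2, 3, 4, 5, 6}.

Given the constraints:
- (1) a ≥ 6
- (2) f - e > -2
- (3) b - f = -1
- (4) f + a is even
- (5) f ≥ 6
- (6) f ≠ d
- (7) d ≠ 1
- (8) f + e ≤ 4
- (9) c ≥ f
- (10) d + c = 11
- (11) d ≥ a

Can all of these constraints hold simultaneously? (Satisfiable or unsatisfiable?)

Unsatisfiable

From constraints 1 and 11: d ≥ a ≥ 6. From constraints 5 and 9: c ≥ f ≥ 6. Hence d + c ≥ 12. But constraint 10 requires d + c = 11, and 11 < 12. Contradiction.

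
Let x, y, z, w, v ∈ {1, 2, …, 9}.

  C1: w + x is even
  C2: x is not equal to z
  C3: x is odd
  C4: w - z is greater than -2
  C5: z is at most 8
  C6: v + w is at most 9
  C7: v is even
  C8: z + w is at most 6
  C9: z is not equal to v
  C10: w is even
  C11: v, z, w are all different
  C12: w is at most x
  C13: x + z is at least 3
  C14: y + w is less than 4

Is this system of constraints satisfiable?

Constraint 10 makes w even and constraint 3 makes x odd, so w + x must be odd. Constraint 1 says w + x is even — contradiction.

Unsatisfiable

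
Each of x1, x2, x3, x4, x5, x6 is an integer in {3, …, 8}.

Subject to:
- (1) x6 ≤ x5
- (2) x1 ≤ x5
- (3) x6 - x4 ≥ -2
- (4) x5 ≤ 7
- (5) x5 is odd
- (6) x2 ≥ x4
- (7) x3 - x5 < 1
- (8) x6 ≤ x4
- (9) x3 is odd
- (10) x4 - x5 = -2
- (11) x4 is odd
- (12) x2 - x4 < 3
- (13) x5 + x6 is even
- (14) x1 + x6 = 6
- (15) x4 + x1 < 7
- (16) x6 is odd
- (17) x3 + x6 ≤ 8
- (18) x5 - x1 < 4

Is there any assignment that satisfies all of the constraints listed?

Satisfiable

The assignment x1 = 3, x2 = 3, x3 = 3, x4 = 3, x5 = 5, x6 = 3 works:
  constraint 3 holds since x6 - x4 = 0.
  constraint 7 holds since x3 - x5 = -2.
The rest check out directly.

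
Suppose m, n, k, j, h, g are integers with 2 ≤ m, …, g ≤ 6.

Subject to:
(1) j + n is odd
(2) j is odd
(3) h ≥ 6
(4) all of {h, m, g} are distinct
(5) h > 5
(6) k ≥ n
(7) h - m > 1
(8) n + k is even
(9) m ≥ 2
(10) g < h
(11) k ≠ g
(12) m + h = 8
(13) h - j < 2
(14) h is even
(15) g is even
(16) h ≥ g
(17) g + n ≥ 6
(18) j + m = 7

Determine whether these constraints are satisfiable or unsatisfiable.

The assignment m = 2, n = 2, k = 6, j = 5, h = 6, g = 4 works:
  constraint 7 holds since h - m = 4.
  constraint 12 holds since m + h = 8.
  constraint 13 holds since h - j = 1.
The rest check out directly.

Satisfiable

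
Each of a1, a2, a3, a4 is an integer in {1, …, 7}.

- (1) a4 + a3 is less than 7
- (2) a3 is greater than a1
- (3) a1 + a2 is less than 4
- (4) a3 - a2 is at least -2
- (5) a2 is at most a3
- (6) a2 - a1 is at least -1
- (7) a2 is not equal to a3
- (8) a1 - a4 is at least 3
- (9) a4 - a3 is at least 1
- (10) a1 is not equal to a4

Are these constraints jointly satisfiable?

Unsatisfiable

Constraints 4, 6, 8, and 9 give a3 − a2 ≥ -2, a2 − a1 ≥ -1, a1 − a4 ≥ 3, a4 − a3 ≥ 1.
Adding all 4 inequalities: the left sides telescope to 0, and the right sides sum to (-2) + (-1) + 3 + 1 = 1. So 0 ≥ 1, which is false.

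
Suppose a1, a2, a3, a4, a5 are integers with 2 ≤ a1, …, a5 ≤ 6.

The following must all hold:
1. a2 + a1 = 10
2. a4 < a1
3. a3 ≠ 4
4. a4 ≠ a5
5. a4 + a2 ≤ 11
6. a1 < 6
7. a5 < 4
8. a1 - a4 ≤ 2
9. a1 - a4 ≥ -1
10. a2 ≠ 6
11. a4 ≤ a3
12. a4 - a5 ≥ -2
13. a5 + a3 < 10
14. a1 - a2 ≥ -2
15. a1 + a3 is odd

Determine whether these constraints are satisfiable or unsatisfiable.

Take a1 = 5, a2 = 5, a3 = 6, a4 = 3, a5 = 2. Then constraint 1: a2 + a1 = 10; constraint 5: a4 + a2 = 8; constraint 8: a1 - a4 = 2, and every other listed constraint is also met.

Satisfiable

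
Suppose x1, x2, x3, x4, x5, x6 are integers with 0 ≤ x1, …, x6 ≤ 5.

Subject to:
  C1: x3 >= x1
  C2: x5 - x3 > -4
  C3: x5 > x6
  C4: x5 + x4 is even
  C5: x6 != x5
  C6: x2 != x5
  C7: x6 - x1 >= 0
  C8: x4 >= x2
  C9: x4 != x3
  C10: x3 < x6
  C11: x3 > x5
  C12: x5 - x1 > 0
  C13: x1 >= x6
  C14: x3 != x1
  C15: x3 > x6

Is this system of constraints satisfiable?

Unsatisfiable

Constraints 10, 11, 12, and 13 give x6 ≤ x1, x1 < x5, x5 < x3, x3 < x6. Chaining: x6 ≤ x1 < x5 < x3 < x6, which forces x6 < x6 — impossible.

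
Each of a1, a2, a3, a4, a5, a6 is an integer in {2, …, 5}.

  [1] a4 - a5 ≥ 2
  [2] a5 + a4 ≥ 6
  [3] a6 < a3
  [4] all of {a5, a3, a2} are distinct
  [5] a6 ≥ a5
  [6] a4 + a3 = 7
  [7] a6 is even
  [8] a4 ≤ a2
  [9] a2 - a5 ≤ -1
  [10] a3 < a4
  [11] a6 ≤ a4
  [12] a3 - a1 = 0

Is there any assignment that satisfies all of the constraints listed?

Constraints 3, 5, 8, 9, and 10 give a4 ≤ a2, a2 < a5, a5 ≤ a6, a6 < a3, a3 < a4. Chaining: a4 ≤ a2 < a5 ≤ a6 < a3 < a4, which forces a4 < a4 — impossible.

Unsatisfiable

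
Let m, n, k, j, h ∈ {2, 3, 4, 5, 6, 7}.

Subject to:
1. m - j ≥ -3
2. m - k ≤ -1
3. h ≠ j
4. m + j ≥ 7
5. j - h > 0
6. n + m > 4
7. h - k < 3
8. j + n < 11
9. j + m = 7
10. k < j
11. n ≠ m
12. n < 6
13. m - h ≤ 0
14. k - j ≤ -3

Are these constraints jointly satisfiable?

Unsatisfiable

Constraints 1, 2, and 14 give k − m ≥ 1, m − j ≥ -3, j − k ≥ 3.
Adding all 3 inequalities: the left sides telescope to 0, and the right sides sum to 1 + (-3) + 3 = 1. So 0 ≥ 1, which is false.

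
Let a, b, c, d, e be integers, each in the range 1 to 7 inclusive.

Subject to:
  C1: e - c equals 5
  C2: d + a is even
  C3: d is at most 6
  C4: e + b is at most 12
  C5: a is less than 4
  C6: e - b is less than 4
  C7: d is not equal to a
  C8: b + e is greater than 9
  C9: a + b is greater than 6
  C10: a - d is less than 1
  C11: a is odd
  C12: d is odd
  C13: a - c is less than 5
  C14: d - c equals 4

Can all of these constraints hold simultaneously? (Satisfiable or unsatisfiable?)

Take a = 3, b = 4, c = 1, d = 5, e = 6. Then constraint 1: e - c = 5; constraint 4: e + b = 10; constraint 6: e - b = 2, and every other listed constraint is also met.

Satisfiable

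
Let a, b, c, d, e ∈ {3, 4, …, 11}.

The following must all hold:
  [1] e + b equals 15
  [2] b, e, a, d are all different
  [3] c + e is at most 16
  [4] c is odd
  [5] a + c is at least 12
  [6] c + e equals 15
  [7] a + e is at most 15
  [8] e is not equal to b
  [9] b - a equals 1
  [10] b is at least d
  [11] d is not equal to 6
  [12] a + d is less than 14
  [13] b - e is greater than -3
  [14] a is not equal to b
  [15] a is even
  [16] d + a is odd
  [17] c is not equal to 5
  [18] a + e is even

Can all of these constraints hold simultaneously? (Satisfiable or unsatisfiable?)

The assignment a = 6, b = 7, c = 7, d = 5, e = 8 works:
  constraint 1 holds since e + b = 15.
  constraint 3 holds since c + e = 15.
  constraint 5 holds since a + c = 13.
The rest check out directly.

Satisfiable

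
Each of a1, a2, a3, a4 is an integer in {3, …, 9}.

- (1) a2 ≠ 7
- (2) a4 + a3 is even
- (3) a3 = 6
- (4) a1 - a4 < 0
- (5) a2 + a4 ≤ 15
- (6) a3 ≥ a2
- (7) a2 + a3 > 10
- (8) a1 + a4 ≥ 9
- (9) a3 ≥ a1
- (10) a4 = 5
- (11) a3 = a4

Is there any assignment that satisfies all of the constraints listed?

Unsatisfiable

Constraint 3 fixes a3 = 6 and constraint 10 fixes a4 = 5, but constraint 11 requires a3 = a4. Since 6 ≠ 5, contradiction.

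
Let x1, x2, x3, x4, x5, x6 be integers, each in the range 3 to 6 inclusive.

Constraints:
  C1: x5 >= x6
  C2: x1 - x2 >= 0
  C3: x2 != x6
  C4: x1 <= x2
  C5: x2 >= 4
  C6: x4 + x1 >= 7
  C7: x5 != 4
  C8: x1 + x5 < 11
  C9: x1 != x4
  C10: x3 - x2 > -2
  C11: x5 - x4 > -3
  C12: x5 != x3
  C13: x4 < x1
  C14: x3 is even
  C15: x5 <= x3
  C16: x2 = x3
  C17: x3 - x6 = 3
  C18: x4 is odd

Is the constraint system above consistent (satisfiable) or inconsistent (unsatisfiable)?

Satisfiable

Try x1 = 6, x2 = 6, x3 = 6, x4 = 3, x5 = 3, x6 = 3.
Check constraint 2: x1 - x2 = 0; constraint 6: x4 + x1 = 9; constraint 8: x1 + x5 = 9. The remaining constraints are straightforward to verify.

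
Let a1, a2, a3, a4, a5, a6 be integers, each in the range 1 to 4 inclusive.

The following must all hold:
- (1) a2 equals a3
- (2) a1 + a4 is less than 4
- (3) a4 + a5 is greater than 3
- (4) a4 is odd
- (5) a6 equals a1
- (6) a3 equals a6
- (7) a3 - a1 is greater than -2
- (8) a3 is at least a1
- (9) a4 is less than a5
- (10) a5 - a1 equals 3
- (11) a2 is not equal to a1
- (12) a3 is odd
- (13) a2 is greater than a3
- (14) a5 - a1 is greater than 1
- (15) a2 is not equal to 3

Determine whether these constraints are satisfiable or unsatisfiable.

From constraints 1, 5, and 6, a2 = a3 = a6 = a1, so a2 = a1. But constraint 11 says a2 ≠ a1. Contradiction.

Unsatisfiable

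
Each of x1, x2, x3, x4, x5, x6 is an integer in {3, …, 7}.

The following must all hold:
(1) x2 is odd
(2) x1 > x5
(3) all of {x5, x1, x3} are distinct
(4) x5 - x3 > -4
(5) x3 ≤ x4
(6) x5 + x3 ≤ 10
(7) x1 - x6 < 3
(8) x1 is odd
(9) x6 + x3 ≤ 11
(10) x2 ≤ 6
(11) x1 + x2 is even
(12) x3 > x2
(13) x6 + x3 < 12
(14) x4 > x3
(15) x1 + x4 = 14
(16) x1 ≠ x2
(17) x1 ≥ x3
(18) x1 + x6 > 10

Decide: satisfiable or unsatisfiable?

Take x1 = 7, x2 = 5, x3 = 6, x4 = 7, x5 = 4, x6 = 5. Then constraint 4: x5 - x3 = -2; constraint 6: x5 + x3 = 10, and every other listed constraint is also met.

Satisfiable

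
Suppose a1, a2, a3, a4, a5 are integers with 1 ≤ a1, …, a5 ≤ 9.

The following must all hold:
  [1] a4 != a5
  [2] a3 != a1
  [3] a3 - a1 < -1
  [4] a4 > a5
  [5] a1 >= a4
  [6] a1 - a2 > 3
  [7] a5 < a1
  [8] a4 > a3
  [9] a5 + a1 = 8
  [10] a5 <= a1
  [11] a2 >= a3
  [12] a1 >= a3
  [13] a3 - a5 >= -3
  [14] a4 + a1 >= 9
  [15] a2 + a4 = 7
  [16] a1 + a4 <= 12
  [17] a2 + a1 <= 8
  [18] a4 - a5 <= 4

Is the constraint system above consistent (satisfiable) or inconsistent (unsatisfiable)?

Satisfiable

One satisfying assignment is a1 = 6, a2 = 2, a3 = 2, a4 = 5, a5 = 2.
For the less obvious constraints — constraint 3: a3 - a1 = -4; constraint 6: a1 - a2 = 4 — and the others hold by inspection.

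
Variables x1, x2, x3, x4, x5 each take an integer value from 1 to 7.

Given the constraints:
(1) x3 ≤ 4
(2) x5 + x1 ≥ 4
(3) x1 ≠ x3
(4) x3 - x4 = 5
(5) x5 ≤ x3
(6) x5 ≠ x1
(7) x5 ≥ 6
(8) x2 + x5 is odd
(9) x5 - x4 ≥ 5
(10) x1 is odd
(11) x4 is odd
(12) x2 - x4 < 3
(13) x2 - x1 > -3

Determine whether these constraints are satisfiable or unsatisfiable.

Unsatisfiable

From constraint 7: x5 ≥ 6. From constraints 1 and 5: x5 ≤ x3 and x3 ≤ 4, so x5 ≤ 4. But 4 < 6, so no value of x5 works.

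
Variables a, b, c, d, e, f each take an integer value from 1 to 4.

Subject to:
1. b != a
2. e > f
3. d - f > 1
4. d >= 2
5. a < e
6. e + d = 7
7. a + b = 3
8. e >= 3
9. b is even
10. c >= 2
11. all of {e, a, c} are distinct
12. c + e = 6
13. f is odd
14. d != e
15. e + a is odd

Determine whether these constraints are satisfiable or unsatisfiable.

Take a = 1, b = 2, c = 2, d = 3, e = 4, f = 1. Then constraint 3: d - f = 2; constraint 6: e + d = 7, and every other listed constraint is also met.

Satisfiable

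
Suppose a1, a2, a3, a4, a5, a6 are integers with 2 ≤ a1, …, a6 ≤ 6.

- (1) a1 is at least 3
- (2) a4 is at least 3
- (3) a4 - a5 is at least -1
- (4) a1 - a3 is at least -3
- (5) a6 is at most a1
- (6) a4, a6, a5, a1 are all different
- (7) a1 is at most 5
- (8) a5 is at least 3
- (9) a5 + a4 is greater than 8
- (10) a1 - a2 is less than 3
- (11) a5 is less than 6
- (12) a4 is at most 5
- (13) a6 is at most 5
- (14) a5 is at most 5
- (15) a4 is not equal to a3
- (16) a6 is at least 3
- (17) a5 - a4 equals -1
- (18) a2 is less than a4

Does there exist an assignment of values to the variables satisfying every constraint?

Constraints 1, 2, 7, 8, 12, 13, 14, and 16 confine each of a4, a6, a5, a1 to the 3 values {3, …, 5}.
Constraint 6 requires all 4 of them to be distinct, but only 3 values are available — impossible by the pigeonhole principle.

Unsatisfiable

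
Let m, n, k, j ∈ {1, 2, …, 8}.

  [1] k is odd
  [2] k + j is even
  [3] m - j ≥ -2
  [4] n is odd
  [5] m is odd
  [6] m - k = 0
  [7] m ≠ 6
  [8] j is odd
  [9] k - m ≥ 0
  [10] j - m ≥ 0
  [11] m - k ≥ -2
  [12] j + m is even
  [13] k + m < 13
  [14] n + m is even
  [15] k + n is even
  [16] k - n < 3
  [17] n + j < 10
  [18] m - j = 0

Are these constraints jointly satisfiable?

Try m = 5, n = 3, k = 5, j = 5.
Check constraint 3: m - j = 0; constraint 6: m - k = 0. The remaining constraints are straightforward to verify.

Satisfiable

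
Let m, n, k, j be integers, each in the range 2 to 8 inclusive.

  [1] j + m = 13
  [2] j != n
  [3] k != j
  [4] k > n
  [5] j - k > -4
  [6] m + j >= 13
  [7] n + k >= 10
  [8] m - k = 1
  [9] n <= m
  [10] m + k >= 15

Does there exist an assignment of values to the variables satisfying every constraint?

Satisfiable

One satisfying assignment is m = 8, n = 3, k = 7, j = 5.
For the less obvious constraints — constraint 1: j + m = 13; constraint 5: j - k = -2; constraint 6: m + j = 13 — and the others hold by inspection.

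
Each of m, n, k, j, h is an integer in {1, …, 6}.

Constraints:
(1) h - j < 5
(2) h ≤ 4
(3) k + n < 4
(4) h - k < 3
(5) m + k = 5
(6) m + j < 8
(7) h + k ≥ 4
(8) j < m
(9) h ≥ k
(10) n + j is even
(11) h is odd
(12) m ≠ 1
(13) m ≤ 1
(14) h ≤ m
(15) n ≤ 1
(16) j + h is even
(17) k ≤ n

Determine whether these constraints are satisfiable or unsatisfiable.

Unsatisfiable

From constraints 13 and 14: h ≤ m ≤ 1. From constraints 15 and 17: k ≤ n ≤ 1. Hence h + k ≤ 2. But constraint 7 requires h + k ≥ 4, and 4 > 2. Contradiction.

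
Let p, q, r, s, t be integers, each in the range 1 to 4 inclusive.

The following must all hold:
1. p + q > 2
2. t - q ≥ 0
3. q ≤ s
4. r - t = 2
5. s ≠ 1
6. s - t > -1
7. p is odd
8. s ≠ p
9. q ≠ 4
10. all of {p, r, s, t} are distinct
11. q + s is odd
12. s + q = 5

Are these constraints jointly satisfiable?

Satisfiable

The assignment p = 1, q = 2, r = 4, s = 3, t = 2 works:
  constraint 1 holds since p + q = 3.
  constraint 2 holds since t - q = 0.
  constraint 4 holds since r - t = 2.
The rest check out directly.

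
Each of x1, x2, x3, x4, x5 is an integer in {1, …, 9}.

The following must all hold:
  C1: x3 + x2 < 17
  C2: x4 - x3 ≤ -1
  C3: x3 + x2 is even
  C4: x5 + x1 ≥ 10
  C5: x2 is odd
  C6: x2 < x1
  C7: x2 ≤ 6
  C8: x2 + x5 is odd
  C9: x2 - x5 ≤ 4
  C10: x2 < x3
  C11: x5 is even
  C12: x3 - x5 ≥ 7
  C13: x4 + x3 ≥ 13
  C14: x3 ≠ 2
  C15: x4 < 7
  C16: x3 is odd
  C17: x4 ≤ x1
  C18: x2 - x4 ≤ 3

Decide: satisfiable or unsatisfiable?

Satisfiable

Take x1 = 9, x2 = 5, x3 = 9, x4 = 5, x5 = 2. Then constraint 1: x3 + x2 = 14; constraint 2: x4 - x3 = -4; constraint 4: x5 + x1 = 11, and every other listed constraint is also met.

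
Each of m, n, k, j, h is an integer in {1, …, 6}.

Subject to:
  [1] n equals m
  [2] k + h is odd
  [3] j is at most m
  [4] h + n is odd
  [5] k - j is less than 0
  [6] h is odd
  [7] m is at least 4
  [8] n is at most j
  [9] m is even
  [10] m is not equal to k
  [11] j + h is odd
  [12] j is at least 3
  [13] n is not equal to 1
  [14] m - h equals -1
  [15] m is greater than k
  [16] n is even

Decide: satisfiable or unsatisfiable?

One satisfying assignment is m = 4, n = 4, k = 2, j = 4, h = 5.
For the less obvious constraints — constraint 2: k + h = 7 is odd; constraint 5: k - j = -2; constraint 14: m - h = -1 — and the others hold by inspection.

Satisfiable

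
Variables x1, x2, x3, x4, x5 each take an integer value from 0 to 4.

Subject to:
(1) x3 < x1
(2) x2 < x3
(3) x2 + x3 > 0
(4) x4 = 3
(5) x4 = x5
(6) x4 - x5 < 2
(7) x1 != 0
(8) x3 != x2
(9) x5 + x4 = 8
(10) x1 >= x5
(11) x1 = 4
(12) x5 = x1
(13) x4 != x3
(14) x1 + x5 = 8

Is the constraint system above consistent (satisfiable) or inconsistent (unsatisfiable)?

Constraint 4 fixes x4 = 3 and constraint 11 fixes x1 = 4. Constraints 5 and 12 give x4 = x5 = x1, so x4 = x1. But 3 ≠ 4 — contradiction.

Unsatisfiable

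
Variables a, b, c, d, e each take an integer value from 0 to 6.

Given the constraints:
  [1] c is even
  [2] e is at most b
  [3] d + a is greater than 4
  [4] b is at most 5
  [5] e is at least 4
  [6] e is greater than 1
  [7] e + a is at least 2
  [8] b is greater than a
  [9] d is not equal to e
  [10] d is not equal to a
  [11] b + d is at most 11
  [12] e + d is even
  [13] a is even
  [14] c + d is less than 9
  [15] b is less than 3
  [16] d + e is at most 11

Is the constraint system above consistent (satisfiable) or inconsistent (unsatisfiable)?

From constraints 2 and 5: b ≥ e and e ≥ 4, so b ≥ 4. From constraint 15: b ≤ 2. But 2 < 4, so no value of b works.

Unsatisfiable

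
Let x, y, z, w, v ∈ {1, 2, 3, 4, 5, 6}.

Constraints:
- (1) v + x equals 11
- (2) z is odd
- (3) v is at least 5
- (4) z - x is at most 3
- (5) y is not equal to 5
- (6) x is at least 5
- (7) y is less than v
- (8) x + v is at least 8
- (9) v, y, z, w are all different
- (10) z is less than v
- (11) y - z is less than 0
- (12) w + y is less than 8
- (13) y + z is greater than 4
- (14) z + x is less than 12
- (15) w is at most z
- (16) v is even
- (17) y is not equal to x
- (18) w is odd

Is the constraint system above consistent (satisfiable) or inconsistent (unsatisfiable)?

Satisfiable

The assignment x = 5, y = 2, z = 5, w = 3, v = 6 works:
  constraint 1 holds since v + x = 11.
  constraint 4 holds since z - x = 0.
  constraint 8 holds since x + v = 11.
The rest check out directly.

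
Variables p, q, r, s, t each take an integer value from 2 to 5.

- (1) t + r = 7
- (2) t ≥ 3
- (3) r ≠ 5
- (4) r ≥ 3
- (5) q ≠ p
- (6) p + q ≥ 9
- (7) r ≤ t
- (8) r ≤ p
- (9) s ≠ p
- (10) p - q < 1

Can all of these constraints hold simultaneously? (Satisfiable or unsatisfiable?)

Satisfiable

One satisfying assignment is p = 4, q = 5, r = 3, s = 3, t = 4.
For the less obvious constraints — constraint 1: t + r = 7; constraint 6: p + q = 9 — and the others hold by inspection.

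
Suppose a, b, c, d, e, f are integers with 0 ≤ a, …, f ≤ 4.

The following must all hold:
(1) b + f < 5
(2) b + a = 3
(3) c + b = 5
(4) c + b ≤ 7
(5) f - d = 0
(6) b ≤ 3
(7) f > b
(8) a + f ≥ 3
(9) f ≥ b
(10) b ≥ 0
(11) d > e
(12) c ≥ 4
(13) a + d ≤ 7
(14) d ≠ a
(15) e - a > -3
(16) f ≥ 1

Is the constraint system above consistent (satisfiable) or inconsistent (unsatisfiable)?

Take a = 2, b = 1, c = 4, d = 3, e = 0, f = 3. Then constraint 1: b + f = 4; constraint 2: b + a = 3, and every other listed constraint is also met.

Satisfiable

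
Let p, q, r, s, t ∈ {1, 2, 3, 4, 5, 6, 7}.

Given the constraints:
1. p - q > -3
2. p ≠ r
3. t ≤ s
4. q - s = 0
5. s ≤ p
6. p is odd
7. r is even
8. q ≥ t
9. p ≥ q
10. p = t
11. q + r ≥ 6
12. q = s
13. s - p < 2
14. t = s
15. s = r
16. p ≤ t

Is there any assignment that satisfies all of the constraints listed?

From constraints 10, 14, and 15, p = t = s = r, so p = r. But constraint 2 says p ≠ r. Contradiction.

Unsatisfiable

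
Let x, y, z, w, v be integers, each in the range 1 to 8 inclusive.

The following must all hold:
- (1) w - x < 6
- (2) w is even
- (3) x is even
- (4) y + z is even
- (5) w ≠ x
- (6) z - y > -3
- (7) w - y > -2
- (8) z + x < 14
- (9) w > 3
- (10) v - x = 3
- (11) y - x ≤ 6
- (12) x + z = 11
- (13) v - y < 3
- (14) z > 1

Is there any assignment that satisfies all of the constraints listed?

The assignment x = 4, y = 7, z = 7, w = 8, v = 7 works:
  constraint 1 holds since w - x = 4.
  constraint 6 holds since z - y = 0.
  constraint 7 holds since w - y = 1.
The rest check out directly.

Satisfiable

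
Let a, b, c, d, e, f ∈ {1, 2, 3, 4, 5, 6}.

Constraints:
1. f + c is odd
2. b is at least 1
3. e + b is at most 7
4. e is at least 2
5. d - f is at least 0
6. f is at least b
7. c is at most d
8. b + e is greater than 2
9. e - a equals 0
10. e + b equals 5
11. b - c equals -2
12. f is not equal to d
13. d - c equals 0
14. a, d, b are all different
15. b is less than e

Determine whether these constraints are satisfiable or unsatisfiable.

Satisfiable

One satisfying assignment is a = 3, b = 2, c = 4, d = 4, e = 3, f = 3.
For the less obvious constraints — constraint 3: e + b = 5; constraint 5: d - f = 1; constraint 8: b + e = 5 — and the others hold by inspection.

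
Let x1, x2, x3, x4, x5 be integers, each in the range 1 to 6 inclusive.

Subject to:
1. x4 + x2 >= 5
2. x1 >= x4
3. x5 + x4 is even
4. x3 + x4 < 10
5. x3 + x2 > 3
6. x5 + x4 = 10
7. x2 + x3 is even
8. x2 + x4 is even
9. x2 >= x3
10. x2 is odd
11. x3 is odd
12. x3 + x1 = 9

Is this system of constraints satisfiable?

Satisfiable

Setting (x1, x2, x3, x4, x5) = (6, 3, 3, 5, 5) satisfies everything: constraint 1: x4 + x2 = 8; constraint 4: x3 + x4 = 8, and the others follow.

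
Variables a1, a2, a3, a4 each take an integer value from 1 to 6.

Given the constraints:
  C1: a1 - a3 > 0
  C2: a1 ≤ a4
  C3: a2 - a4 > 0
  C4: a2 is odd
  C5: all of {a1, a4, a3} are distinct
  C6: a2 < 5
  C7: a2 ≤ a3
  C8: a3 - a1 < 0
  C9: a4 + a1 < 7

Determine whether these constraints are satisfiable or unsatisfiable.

Constraints 2, 3, 7, and 8 give a3 < a1, a1 ≤ a4, a4 < a2, a2 ≤ a3. Chaining: a3 < a1 ≤ a4 < a2 ≤ a3, which forces a3 < a3 — impossible.

Unsatisfiable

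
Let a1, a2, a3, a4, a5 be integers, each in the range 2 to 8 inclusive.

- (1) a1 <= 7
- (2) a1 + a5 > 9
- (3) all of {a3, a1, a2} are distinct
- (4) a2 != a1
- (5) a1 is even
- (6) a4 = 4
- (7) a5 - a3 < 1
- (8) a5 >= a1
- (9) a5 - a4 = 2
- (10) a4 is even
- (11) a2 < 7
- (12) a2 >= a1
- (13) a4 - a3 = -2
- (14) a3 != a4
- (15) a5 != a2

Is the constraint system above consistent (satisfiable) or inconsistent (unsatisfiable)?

One satisfying assignment is a1 = 4, a2 = 5, a3 = 6, a4 = 4, a5 = 6.
For the less obvious constraints — constraint 2: a1 + a5 = 10; constraint 7: a5 - a3 = 0 — and the others hold by inspection.

Satisfiable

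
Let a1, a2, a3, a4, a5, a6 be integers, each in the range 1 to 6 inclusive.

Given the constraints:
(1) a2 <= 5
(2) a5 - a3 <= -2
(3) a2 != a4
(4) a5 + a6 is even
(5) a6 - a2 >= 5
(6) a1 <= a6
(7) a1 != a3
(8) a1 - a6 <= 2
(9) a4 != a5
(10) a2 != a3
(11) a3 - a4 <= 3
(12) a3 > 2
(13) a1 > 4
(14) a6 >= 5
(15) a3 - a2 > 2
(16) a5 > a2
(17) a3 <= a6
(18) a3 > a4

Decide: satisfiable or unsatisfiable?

Satisfiable

Setting (a1, a2, a3, a4, a5, a6) = (5, 1, 6, 5, 4, 6) satisfies everything: constraint 2: a5 - a3 = -2; constraint 5: a6 - a2 = 5, and the others follow.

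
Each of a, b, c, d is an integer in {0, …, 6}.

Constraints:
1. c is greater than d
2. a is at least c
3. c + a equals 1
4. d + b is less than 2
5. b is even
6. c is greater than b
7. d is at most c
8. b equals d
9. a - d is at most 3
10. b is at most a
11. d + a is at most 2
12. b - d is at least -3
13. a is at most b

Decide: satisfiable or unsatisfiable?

Unsatisfiable

Constraints 2, 6, and 13 give c ≤ a, a ≤ b, b < c. Chaining: c ≤ a ≤ b < c, which forces c < c — impossible.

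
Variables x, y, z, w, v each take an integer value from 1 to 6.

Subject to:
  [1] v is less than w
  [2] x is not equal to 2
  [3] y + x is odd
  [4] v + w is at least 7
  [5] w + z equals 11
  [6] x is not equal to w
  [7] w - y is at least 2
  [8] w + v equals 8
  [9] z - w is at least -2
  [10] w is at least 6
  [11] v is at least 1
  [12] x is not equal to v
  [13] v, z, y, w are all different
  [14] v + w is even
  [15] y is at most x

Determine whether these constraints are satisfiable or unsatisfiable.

Try x = 5, y = 4, z = 5, w = 6, v = 2.
Check constraint 4: v + w = 8; constraint 5: w + z = 11; constraint 7: w - y = 2. The remaining constraints are straightforward to verify.

Satisfiable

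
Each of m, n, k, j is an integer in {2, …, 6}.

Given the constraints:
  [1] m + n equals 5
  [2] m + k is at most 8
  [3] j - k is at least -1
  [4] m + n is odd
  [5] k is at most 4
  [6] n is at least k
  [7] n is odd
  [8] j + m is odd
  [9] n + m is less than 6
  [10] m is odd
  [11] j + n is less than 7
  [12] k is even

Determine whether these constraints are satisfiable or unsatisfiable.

Constraint 10 makes m odd and constraint 7 makes n odd, so m + n must be even. Constraint 4 says m + n is odd — contradiction.

Unsatisfiable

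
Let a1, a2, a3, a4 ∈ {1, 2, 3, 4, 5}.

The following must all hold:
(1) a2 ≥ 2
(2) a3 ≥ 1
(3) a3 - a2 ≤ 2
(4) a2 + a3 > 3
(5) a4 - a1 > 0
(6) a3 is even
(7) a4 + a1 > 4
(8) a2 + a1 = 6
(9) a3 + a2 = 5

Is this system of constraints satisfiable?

Satisfiable

Try a1 = 3, a2 = 3, a3 = 2, a4 = 4.
Check constraint 3: a3 - a2 = -1; constraint 4: a2 + a3 = 5. The remaining constraints are straightforward to verify.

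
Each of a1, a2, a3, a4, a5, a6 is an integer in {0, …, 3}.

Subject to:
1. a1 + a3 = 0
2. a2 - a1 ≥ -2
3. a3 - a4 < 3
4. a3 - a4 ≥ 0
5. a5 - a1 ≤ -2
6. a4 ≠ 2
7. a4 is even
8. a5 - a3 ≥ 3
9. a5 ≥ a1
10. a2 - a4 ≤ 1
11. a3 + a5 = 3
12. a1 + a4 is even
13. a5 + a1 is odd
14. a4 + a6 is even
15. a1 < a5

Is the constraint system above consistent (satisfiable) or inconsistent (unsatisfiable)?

Constraints 2, 4, 5, 8, and 10 give a3 − a4 ≥ 0, a4 − a2 ≥ -1, a2 − a1 ≥ -2, a1 − a5 ≥ 2, a5 − a3 ≥ 3.
Adding all 5 inequalities: the left sides telescope to 0, and the right sides sum to 0 + (-1) + (-2) + 2 + 3 = 2. So 0 ≥ 2, which is false.

Unsatisfiable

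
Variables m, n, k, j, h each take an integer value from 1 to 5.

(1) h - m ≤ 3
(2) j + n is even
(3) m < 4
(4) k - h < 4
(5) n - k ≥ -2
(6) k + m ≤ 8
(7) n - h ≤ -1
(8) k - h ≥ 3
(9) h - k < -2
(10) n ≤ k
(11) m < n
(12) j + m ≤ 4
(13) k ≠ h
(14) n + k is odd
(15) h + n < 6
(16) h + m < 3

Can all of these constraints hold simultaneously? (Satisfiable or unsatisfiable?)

Unsatisfiable

Constraints 5, 7, and 8 give h − n ≥ 1, n − k ≥ -2, k − h ≥ 3.
Adding all 3 inequalities: the left sides telescope to 0, and the right sides sum to 1 + (-2) + 3 = 2. So 0 ≥ 2, which is false.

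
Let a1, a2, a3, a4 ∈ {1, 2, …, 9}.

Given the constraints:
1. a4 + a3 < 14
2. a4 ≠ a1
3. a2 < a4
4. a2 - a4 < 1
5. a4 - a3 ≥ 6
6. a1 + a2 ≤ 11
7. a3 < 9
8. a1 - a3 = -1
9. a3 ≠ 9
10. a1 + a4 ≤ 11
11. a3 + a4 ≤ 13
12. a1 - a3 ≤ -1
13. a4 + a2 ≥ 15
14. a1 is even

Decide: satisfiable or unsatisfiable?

Satisfiable

The assignment a1 = 2, a2 = 7, a3 = 3, a4 = 9 works:
  constraint 1 holds since a4 + a3 = 12.
  constraint 4 holds since a2 - a4 = -2.
The rest check out directly.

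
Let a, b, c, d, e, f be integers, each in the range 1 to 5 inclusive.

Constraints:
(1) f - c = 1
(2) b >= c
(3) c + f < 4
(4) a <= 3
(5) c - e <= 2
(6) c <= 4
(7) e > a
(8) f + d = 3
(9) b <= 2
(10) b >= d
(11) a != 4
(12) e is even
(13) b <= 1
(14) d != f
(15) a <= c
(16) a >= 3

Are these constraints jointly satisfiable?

From constraints 15 and 16: c ≥ a and a ≥ 3, so c ≥ 3. From constraints 2 and 13: c ≤ b and b ≤ 1, so c ≤ 1. But 1 < 3, so no value of c works.

Unsatisfiable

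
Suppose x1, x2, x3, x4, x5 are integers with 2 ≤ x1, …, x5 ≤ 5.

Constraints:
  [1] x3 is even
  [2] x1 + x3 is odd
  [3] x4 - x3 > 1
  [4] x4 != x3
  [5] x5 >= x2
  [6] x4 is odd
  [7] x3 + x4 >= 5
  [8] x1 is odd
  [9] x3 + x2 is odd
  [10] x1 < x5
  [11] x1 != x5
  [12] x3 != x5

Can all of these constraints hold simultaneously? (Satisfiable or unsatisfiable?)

Satisfiable

Try x1 = 3, x2 = 5, x3 = 2, x4 = 5, x5 = 5.
Check constraint 3: x4 - x3 = 3; constraint 7: x3 + x4 = 7. The remaining constraints are straightforward to verify.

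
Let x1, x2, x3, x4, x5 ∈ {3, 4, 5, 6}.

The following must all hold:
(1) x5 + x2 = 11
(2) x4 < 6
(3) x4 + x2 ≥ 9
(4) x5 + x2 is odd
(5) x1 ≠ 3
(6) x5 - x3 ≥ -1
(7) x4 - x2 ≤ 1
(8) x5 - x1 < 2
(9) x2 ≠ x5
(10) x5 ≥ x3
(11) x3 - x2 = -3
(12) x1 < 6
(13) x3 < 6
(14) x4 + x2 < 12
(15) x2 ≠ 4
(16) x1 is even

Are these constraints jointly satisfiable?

Take x1 = 4, x2 = 6, x3 = 3, x4 = 4, x5 = 5. Then constraint 1: x5 + x2 = 11; constraint 3: x4 + x2 = 10; constraint 6: x5 - x3 = 2, and every other listed constraint is also met.

Satisfiable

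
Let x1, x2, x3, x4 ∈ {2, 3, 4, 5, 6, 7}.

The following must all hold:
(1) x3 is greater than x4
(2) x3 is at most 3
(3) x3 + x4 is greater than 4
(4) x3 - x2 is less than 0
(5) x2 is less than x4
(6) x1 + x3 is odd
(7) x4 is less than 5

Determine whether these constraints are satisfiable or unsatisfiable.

Constraints 1, 4, and 5 give x3 < x2, x2 < x4, x4 < x3. Chaining: x3 < x2 < x4 < x3, which forces x3 < x3 — impossible.

Unsatisfiable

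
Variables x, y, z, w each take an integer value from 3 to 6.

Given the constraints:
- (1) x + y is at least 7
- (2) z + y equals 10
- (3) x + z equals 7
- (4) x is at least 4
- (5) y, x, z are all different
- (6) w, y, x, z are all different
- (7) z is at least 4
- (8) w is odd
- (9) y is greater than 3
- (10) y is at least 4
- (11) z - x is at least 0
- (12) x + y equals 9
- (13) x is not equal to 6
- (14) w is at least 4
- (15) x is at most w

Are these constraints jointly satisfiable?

Constraints 4, 7, 10, and 14 confine each of w, y, x, z to the 3 values {4, …, 6} (the domain already gives each ≤ 6).
Constraint 6 requires all 4 of them to be distinct, but only 3 values are available — impossible by the pigeonhole principle.

Unsatisfiable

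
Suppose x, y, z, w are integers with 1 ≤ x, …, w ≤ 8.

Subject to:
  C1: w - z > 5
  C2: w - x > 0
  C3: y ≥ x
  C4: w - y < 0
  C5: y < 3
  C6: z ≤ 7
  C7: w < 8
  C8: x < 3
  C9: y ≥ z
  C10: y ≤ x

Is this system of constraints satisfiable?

Unsatisfiable

Constraints 2, 4, and 10 give x < w, w < y, y ≤ x. Chaining: x < w < y ≤ x, which forces x < x — impossible.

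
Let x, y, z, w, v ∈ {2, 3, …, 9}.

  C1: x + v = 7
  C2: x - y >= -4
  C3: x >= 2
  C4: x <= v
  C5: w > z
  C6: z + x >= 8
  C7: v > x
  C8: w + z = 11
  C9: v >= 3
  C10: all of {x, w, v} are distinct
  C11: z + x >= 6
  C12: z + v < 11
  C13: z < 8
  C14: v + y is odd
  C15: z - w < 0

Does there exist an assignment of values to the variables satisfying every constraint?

Satisfiable

Setting (x, y, z, w, v) = (3, 5, 5, 6, 4) satisfies everything: constraint 1: x + v = 7; constraint 2: x - y = -2; constraint 6: z + x = 8, and the others follow.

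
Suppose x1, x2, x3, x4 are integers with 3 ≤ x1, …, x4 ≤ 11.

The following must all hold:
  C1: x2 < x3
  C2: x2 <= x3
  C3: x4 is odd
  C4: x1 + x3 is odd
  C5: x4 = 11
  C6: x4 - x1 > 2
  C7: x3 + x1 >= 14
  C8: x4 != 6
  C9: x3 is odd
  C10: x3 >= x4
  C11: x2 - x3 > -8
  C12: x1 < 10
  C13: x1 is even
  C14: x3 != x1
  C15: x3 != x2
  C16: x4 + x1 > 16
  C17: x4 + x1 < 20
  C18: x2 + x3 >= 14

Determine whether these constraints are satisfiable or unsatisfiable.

The assignment x1 = 6, x2 = 6, x3 = 11, x4 = 11 works:
  constraint 6 holds since x4 - x1 = 5.
  constraint 7 holds since x3 + x1 = 17.
  constraint 11 holds since x2 - x3 = -5.
The rest check out directly.

Satisfiable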